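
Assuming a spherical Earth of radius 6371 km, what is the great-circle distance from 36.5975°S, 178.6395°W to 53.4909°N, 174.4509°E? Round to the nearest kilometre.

10039 km

Δλ = 174.4509 − -178.6395 = 353.0904°; wrapped into (−180°, 180°]: -6.9096°.
Δφ = 53.4909 − -36.5975 = 90.0884°.
a = sin²(Δφ/2) + cos φ₁ · cos φ₂ · sin²(Δλ/2) = 0.502506.
c = 2·atan2(√a, √(1−a)) = 1.57581 rad → d = 6371·c ≈ 10039.47 km.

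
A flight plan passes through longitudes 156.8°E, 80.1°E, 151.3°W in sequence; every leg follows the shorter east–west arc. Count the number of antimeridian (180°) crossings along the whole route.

Leg 1: +156.8° → +80.1°, shortest Δλ = -76.7° (west) — does not cross 180°.
Leg 2: +80.1° → -151.3°, shortest Δλ = 128.6° (east) — crosses 180°.
Total crossings: 1.

1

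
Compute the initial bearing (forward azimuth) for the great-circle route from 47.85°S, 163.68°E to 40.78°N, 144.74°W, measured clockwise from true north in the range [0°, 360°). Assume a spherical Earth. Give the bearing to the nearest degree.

37°

Δλ = -144.74 − 163.68 = -308.42°; wrapped into (−180°, 180°]: 51.58°.
θ = atan2( sin Δλ · cos φ₂ , cos φ₁ · sin φ₂ − sin φ₁ · cos φ₂ · cos Δλ )
  = atan2(0.59327, 0.78718) = 37.004° → normalised to [0°, 360°): 37.004°.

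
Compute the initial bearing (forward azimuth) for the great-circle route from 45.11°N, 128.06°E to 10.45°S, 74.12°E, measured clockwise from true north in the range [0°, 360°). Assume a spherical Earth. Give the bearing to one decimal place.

Δλ = 74.12 − 128.06 = -53.94°.
θ = atan2( sin Δλ · cos φ₂ , cos φ₁ · sin φ₂ − sin φ₁ · cos φ₂ · cos Δλ )
  = atan2(-0.79499, -0.53811) = -124.093° → normalised to [0°, 360°): 235.907°.

235.9°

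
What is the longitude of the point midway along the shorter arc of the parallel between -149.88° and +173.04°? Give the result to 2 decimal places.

Signed shortest Δλ from -149.88° to +173.04° is -37.08°.
Midpoint longitude = -149.88° + (-37.08°)/2 = -149.88° − 18.54° = -168.42°.
(The naïve average (-149.88 + +173.04)/2 = 11.58° is on the wrong side of the globe.)

-168.42°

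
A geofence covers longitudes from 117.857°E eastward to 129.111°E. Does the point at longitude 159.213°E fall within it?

Band width going east from +117.857° to +129.111°: ((129.111 − 117.857) mod 360) = 11.254°.
Offset of +159.213° east of the west edge: ((159.213 − 117.857) mod 360) = 41.356°.
41.356° > 11.254° ⇒ outside.

No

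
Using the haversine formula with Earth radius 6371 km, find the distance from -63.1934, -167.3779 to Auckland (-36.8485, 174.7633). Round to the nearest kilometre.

Δλ = 174.7633 − -167.3779 = 342.1412°; wrapped into (−180°, 180°]: -17.8588°.
Δφ = -36.8485 − -63.1934 = 26.3449°.
a = sin²(Δφ/2) + cos φ₁ · cos φ₂ · sin²(Δλ/2) = 0.060625.
c = 2·atan2(√a, √(1−a)) = 0.49756 rad → d = 6371·c ≈ 3169.95 km.

3170 km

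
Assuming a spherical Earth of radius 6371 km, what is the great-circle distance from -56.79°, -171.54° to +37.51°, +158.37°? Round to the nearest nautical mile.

5864 nmi

Δλ = 158.37 − -171.54 = 329.91°; wrapped into (−180°, 180°]: -30.09°.
Δφ = 37.51 − -56.79 = 94.30°.
a = sin²(Δφ/2) + cos φ₁ · cos φ₂ · sin²(Δλ/2) = 0.566764.
c = 2·atan2(√a, √(1−a)) = 1.70472 rad → d = 6371·c ≈ 10860.80 km ≈ 5864.36 nmi.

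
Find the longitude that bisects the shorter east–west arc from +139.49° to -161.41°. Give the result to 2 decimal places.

+169.04°

Signed shortest Δλ from +139.49° to -161.41° is +59.10°.
Midpoint longitude = +139.49° + (+59.10°)/2 = +139.49° + 29.55° = +169.04°.
(The naïve average (+139.49 + -161.41)/2 = -10.96° is on the wrong side of the globe.)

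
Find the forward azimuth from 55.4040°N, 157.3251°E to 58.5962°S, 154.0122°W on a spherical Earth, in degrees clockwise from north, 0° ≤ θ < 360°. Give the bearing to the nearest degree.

Δλ = -154.0122 − 157.3251 = -311.3373°; wrapped into (−180°, 180°]: 48.6627°.
θ = atan2( sin Δλ · cos φ₂ , cos φ₁ · sin φ₂ − sin φ₁ · cos φ₂ · cos Δλ )
  = atan2(0.39123, -0.76792) = 153.002° → normalised to [0°, 360°): 153.002°.

153°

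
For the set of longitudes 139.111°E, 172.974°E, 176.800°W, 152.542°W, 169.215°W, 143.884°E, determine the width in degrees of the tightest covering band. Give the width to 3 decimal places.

Sort the longitudes: -176.800°, -169.215°, -152.542°, +139.111°, +143.884°, +172.974°.
Eastward gaps between consecutive values (wrapping around): 7.585°, 16.673°, 291.653°, 4.773°, 29.090°, 10.226°.
Largest gap = 291.653° ⇒ minimal covering band is its complement: 360° − 291.653° = 68.347°.
Band runs from +139.111° eastward to -152.542°, crossing the antimeridian.

68.347°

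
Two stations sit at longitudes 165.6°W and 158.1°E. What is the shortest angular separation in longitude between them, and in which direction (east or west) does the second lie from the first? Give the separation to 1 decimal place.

Raw difference: 158.1 − -165.6 = 323.7°.
Normalise into (−180°, 180°]: 323.7° − 360° = -36.3°.
Negative ⇒ the second point lies to the west; separation 36.3°.

36.3° west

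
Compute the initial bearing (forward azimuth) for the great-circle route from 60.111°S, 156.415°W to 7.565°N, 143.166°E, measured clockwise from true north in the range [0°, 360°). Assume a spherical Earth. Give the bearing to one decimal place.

Δλ = 143.166 − -156.415 = 299.581°; wrapped into (−180°, 180°]: -60.419°.
θ = atan2( sin Δλ · cos φ₂ , cos φ₁ · sin φ₂ − sin φ₁ · cos φ₂ · cos Δλ )
  = atan2(-0.86209, 0.48987) = -60.393° → normalised to [0°, 360°): 299.607°.

299.6°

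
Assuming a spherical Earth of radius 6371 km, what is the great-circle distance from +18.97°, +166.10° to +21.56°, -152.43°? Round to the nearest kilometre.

Δλ = -152.43 − 166.10 = -318.53°; wrapped into (−180°, 180°]: 41.47°.
Δφ = 21.56 − 18.97 = 2.59°.
a = sin²(Δφ/2) + cos φ₁ · cos φ₂ · sin²(Δλ/2) = 0.110758.
c = 2·atan2(√a, √(1−a)) = 0.67855 rad → d = 6371·c ≈ 4323.03 km.

4323 km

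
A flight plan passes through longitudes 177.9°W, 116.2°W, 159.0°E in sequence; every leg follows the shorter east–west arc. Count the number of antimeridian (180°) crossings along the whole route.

Leg 1: -177.9° → -116.2°, shortest Δλ = 61.7° (east) — does not cross 180°.
Leg 2: -116.2° → +159.0°, shortest Δλ = -84.8° (west) — crosses 180°.
Total crossings: 1.

1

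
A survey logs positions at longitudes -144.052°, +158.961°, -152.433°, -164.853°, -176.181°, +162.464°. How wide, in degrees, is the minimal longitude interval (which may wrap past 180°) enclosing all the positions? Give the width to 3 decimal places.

Sort the longitudes: -176.181°, -164.853°, -152.433°, -144.052°, +158.961°, +162.464°.
Eastward gaps between consecutive values (wrapping around): 11.328°, 12.420°, 8.381°, 303.013°, 3.503°, 21.355°.
Largest gap = 303.013° ⇒ minimal covering band is its complement: 360° − 303.013° = 56.987°.
Band runs from +158.961° eastward to -144.052°, crossing the antimeridian.

56.987°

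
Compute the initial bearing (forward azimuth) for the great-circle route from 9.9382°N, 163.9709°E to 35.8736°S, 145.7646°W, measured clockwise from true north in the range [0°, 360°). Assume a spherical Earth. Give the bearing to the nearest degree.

Δλ = -145.7646 − 163.9709 = -309.7355°; wrapped into (−180°, 180°]: 50.2645°.
θ = atan2( sin Δλ · cos φ₂ , cos φ₁ · sin φ₂ − sin φ₁ · cos φ₂ · cos Δλ )
  = atan2(0.62313, -0.66660) = 136.930° → normalised to [0°, 360°): 136.930°.

137°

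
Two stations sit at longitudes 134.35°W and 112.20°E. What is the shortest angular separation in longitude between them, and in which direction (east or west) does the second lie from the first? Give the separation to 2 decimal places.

Raw difference: 112.20 − -134.35 = 246.55°.
Normalise into (−180°, 180°]: 246.55° − 360° = -113.45°.
Negative ⇒ the second point lies to the west; separation 113.45°.

113.45° west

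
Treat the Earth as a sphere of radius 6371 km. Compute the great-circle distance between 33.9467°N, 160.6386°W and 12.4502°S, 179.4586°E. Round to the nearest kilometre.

5572 km

Δλ = 179.4586 − -160.6386 = 340.0972°; wrapped into (−180°, 180°]: -19.9028°.
Δφ = -12.4502 − 33.9467 = -46.3969°.
a = sin²(Δφ/2) + cos φ₁ · cos φ₂ · sin²(Δλ/2) = 0.179362.
c = 2·atan2(√a, √(1−a)) = 0.87464 rad → d = 6371·c ≈ 5572.31 km.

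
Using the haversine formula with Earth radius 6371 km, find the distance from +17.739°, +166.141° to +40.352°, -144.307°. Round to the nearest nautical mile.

2886 nmi

Δλ = -144.307 − 166.141 = -310.448°; wrapped into (−180°, 180°]: 49.552°.
Δφ = 40.352 − 17.739 = 22.613°.
a = sin²(Δφ/2) + cos φ₁ · cos φ₂ · sin²(Δλ/2) = 0.165913.
c = 2·atan2(√a, √(1−a)) = 0.83904 rad → d = 6371·c ≈ 5345.55 km ≈ 2886.36 nmi.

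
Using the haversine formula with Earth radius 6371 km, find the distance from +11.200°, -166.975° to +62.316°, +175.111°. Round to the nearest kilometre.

5863 km

Δλ = 175.111 − -166.975 = 342.086°; wrapped into (−180°, 180°]: -17.914°.
Δφ = 62.316 − 11.200 = 51.116°.
a = sin²(Δφ/2) + cos φ₁ · cos φ₂ · sin²(Δλ/2) = 0.197175.
c = 2·atan2(√a, √(1−a)) = 0.92021 rad → d = 6371·c ≈ 5862.68 km.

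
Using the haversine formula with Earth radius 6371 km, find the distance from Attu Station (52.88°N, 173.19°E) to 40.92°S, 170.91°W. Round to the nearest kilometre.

10542 km

Δλ = -170.91 − 173.19 = -344.10°; wrapped into (−180°, 180°]: 15.90°.
Δφ = -40.92 − 52.88 = -93.80°.
a = sin²(Δφ/2) + cos φ₁ · cos φ₂ · sin²(Δλ/2) = 0.541860.
c = 2·atan2(√a, √(1−a)) = 1.65461 rad → d = 6371·c ≈ 10541.55 km.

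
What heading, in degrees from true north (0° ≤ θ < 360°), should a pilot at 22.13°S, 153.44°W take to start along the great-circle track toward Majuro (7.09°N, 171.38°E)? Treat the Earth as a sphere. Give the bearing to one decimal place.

306.3°

Δλ = 171.38 − -153.44 = 324.82°; wrapped into (−180°, 180°]: -35.18°.
θ = atan2( sin Δλ · cos φ₂ , cos φ₁ · sin φ₂ − sin φ₁ · cos φ₂ · cos Δλ )
  = atan2(-0.57174, 0.41988) = -53.707° → normalised to [0°, 360°): 306.293°.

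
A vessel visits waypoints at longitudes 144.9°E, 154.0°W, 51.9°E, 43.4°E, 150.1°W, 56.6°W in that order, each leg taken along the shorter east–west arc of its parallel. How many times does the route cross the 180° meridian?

Leg 1: +144.9° → -154.0°, shortest Δλ = 61.1° (east) — crosses 180°.
Leg 2: -154.0° → +51.9°, shortest Δλ = -154.1° (west) — crosses 180°.
Leg 3: +51.9° → +43.4°, shortest Δλ = -8.5° (west) — does not cross 180°.
Leg 4: +43.4° → -150.1°, shortest Δλ = 166.5° (east) — crosses 180°.
Leg 5: -150.1° → -56.6°, shortest Δλ = 93.5° (east) — does not cross 180°.
Total crossings: 3.

3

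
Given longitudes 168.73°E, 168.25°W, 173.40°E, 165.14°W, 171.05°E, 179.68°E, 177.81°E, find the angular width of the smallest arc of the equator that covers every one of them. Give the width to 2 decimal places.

Sort the longitudes: -168.25°, -165.14°, +168.73°, +171.05°, +173.40°, +177.81°, +179.68°.
Eastward gaps between consecutive values (wrapping around): 3.11°, 333.87°, 2.32°, 2.35°, 4.41°, 1.87°, 12.07°.
Largest gap = 333.87° ⇒ minimal covering band is its complement: 360° − 333.87° = 26.13°.
Band runs from +168.73° eastward to -165.14°, crossing the antimeridian.

26.13°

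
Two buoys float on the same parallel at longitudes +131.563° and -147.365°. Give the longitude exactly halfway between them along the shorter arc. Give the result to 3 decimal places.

Signed shortest Δλ from +131.563° to -147.365° is +81.072°.
Midpoint longitude = +131.563° + (+81.072°)/2 = +131.563° + 40.536° = +172.099°.
(The naïve average (+131.563 + -147.365)/2 = -7.901° is on the wrong side of the globe.)

+172.099°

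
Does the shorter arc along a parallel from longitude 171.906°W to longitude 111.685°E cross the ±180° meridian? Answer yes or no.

Naïve |111.685 − -171.906| = 283.591° > 180°, so the shorter arc goes the other way round — across 180°.
Signed shortest Δλ = ((111.685 − -171.906 + 180) mod 360) − 180 = -76.409°.
Going west by 76.409° from -171.906° passes through 180° before reaching +111.685°.

Yes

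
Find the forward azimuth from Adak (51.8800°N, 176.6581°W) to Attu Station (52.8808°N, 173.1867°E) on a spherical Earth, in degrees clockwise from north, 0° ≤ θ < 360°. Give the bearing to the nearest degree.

Δλ = 173.1867 − -176.6581 = 349.8448°; wrapped into (−180°, 180°]: -10.1552°.
θ = atan2( sin Δλ · cos φ₂ , cos φ₁ · sin φ₂ − sin φ₁ · cos φ₂ · cos Δλ )
  = atan2(-0.10640, 0.02490) = -76.827° → normalised to [0°, 360°): 283.173°.

283°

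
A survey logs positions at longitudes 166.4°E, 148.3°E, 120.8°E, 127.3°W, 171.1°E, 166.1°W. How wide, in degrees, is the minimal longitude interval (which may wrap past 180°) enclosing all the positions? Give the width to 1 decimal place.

Sort the longitudes: -166.1°, -127.3°, +120.8°, +148.3°, +166.4°, +171.1°.
Eastward gaps between consecutive values (wrapping around): 38.8°, 248.1°, 27.5°, 18.1°, 4.7°, 22.8°.
Largest gap = 248.1° ⇒ minimal covering band is its complement: 360° − 248.1° = 111.9°.
Band runs from +120.8° eastward to -127.3°, crossing the antimeridian.

111.9°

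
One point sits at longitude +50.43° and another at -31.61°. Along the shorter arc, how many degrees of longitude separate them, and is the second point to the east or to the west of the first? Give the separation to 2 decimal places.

82.04° west

Raw difference: -31.61 − 50.43 = -82.04°.
Normalise into (−180°, 180°]: -82.04° stays -82.04°.
Negative ⇒ the second point lies to the west; separation 82.04°.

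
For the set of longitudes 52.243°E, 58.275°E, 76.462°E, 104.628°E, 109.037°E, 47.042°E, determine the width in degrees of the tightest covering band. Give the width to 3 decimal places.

Sort the longitudes: +47.042°, +52.243°, +58.275°, +76.462°, +104.628°, +109.037°.
Eastward gaps between consecutive values (wrapping around): 5.201°, 6.032°, 18.187°, 28.166°, 4.409°, 298.005°.
Largest gap = 298.005° ⇒ minimal covering band is its complement: 360° − 298.005° = 61.995°.
Band runs from +47.042° eastward to +109.037°.

61.995°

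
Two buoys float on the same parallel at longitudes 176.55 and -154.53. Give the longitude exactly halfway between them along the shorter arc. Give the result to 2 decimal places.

-168.99°

Signed shortest Δλ from +176.55° to -154.53° is +28.92°.
Midpoint longitude = +176.55° + (+28.92°)/2 = +176.55° + 14.46° = +191.01°.
Normalise into (−180°, 180°]: -168.99°.
(The naïve average (+176.55 + -154.53)/2 = 11.01° is on the wrong side of the globe.)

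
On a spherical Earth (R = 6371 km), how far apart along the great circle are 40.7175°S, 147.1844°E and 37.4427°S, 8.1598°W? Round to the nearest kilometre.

10969 km

Δλ = -8.1598 − 147.1844 = -155.3442°.
Δφ = -37.4427 − -40.7175 = 3.2748°.
a = sin²(Δφ/2) + cos φ₁ · cos φ₂ · sin²(Δλ/2) = 0.575156.
c = 2·atan2(√a, √(1−a)) = 1.72168 rad → d = 6371·c ≈ 10968.83 km.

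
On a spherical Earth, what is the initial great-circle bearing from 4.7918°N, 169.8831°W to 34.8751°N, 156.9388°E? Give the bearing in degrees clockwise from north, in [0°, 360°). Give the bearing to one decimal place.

Δλ = 156.9388 − -169.8831 = 326.8219°; wrapped into (−180°, 180°]: -33.1781°.
θ = atan2( sin Δλ · cos φ₂ , cos φ₁ · sin φ₂ − sin φ₁ · cos φ₂ · cos Δλ )
  = atan2(-0.44896, 0.51243) = -41.223° → normalised to [0°, 360°): 318.777°.

318.8°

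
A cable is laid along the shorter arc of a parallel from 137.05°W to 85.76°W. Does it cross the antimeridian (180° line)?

Signed shortest Δλ = ((-85.76 − -137.05 + 180) mod 360) − 180 = 51.29°.
Going east by 51.29° from -137.05° reaches -85.76° without touching 180°.

No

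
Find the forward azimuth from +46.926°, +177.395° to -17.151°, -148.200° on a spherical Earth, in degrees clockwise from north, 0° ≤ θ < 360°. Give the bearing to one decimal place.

145.2°

Δλ = -148.200 − 177.395 = -325.595°; wrapped into (−180°, 180°]: 34.405°.
θ = atan2( sin Δλ · cos φ₂ , cos φ₁ · sin φ₂ − sin φ₁ · cos φ₂ · cos Δλ )
  = atan2(0.53991, -0.77728) = 145.215° → normalised to [0°, 360°): 145.215°.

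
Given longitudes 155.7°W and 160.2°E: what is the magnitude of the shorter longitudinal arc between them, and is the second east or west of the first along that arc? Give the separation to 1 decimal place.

44.1° west

Raw difference: 160.2 − -155.7 = 315.9°.
Normalise into (−180°, 180°]: 315.9° − 360° = -44.1°.
Negative ⇒ the second point lies to the west; separation 44.1°.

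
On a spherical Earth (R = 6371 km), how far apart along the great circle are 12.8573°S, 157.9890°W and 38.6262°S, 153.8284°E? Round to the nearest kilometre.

Δλ = 153.8284 − -157.9890 = 311.8174°; wrapped into (−180°, 180°]: -48.1826°.
Δφ = -38.6262 − -12.8573 = -25.7689°.
a = sin²(Δφ/2) + cos φ₁ · cos φ₂ · sin²(Δλ/2) = 0.176629.
c = 2·atan2(√a, √(1−a)) = 0.86749 rad → d = 6371·c ≈ 5526.78 km.

5527 km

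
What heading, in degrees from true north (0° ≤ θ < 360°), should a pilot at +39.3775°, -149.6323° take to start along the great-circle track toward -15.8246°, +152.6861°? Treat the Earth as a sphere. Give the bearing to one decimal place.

Δλ = 152.6861 − -149.6323 = 302.3184°; wrapped into (−180°, 180°]: -57.6816°.
θ = atan2( sin Δλ · cos φ₂ , cos φ₁ · sin φ₂ − sin φ₁ · cos φ₂ · cos Δλ )
  = atan2(-0.81306, -0.53711) = -123.449° → normalised to [0°, 360°): 236.551°.

236.6°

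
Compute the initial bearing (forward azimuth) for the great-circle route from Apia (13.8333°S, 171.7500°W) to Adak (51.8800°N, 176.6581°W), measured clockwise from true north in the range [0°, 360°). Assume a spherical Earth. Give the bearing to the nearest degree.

357°

Δλ = -176.6581 − -171.7500 = -4.9081°.
θ = atan2( sin Δλ · cos φ₂ , cos φ₁ · sin φ₂ − sin φ₁ · cos φ₂ · cos Δλ )
  = atan2(-0.05282, 0.91096) = -3.318° → normalised to [0°, 360°): 356.682°.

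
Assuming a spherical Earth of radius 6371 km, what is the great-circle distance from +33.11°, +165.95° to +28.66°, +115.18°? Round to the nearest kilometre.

Δλ = 115.18 − 165.95 = -50.77°.
Δφ = 28.66 − 33.11 = -4.45°.
a = sin²(Δφ/2) + cos φ₁ · cos φ₂ · sin²(Δλ/2) = 0.136587.
c = 2·atan2(√a, √(1−a)) = 0.75711 rad → d = 6371·c ≈ 4823.53 km.

4824 km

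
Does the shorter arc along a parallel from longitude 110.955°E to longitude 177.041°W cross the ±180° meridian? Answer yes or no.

Naïve |-177.041 − 110.955| = 287.996° > 180°, so the shorter arc goes the other way round — across 180°.
Signed shortest Δλ = ((-177.041 − 110.955 + 180) mod 360) − 180 = 72.004°.
Going east by 72.004° from +110.955° passes through 180° before reaching -177.041°.

Yes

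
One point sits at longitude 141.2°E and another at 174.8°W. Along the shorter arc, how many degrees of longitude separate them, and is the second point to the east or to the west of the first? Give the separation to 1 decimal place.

44.0° east

Raw difference: -174.8 − 141.2 = -316.0°.
Normalise into (−180°, 180°]: -316.0° + 360° = 44.0°.
Positive ⇒ the second point lies to the east; separation 44.0°.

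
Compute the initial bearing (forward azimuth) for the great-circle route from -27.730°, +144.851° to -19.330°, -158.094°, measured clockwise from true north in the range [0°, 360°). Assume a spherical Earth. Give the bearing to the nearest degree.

Δλ = -158.094 − 144.851 = -302.945°; wrapped into (−180°, 180°]: 57.055°.
θ = atan2( sin Δλ · cos φ₂ , cos φ₁ · sin φ₂ − sin φ₁ · cos φ₂ · cos Δλ )
  = atan2(0.79189, -0.05421) = 93.916° → normalised to [0°, 360°): 93.916°.

94°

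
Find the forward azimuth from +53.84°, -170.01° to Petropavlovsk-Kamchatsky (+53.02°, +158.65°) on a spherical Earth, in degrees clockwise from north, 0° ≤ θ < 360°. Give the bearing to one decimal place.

280.2°

Δλ = 158.65 − -170.01 = 328.66°; wrapped into (−180°, 180°]: -31.34°.
θ = atan2( sin Δλ · cos φ₂ , cos φ₁ · sin φ₂ − sin φ₁ · cos φ₂ · cos Δλ )
  = atan2(-0.31287, 0.05655) = -79.755° → normalised to [0°, 360°): 280.245°.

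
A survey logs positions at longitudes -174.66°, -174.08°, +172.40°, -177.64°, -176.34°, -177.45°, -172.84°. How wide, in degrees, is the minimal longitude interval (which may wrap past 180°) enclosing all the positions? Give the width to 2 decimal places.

Sort the longitudes: -177.64°, -177.45°, -176.34°, -174.66°, -174.08°, -172.84°, +172.40°.
Eastward gaps between consecutive values (wrapping around): 0.19°, 1.11°, 1.68°, 0.58°, 1.24°, 345.24°, 9.96°.
Largest gap = 345.24° ⇒ minimal covering band is its complement: 360° − 345.24° = 14.76°.
Band runs from +172.40° eastward to -172.84°, crossing the antimeridian.

14.76°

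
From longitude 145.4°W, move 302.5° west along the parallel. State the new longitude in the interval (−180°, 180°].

87.9°W

Start at -145.4°; shift −302.5° → -447.9°.
-447.9° lies outside (−180°, 180°]; add 360° → -87.9°.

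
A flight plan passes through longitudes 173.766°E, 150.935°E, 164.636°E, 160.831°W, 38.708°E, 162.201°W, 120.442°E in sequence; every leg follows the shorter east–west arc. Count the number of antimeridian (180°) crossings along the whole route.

4

Leg 1: +173.766° → +150.935°, shortest Δλ = -22.831° (west) — does not cross 180°.
Leg 2: +150.935° → +164.636°, shortest Δλ = 13.701° (east) — does not cross 180°.
Leg 3: +164.636° → -160.831°, shortest Δλ = 34.533° (east) — crosses 180°.
Leg 4: -160.831° → +38.708°, shortest Δλ = -160.461° (west) — crosses 180°.
Leg 5: +38.708° → -162.201°, shortest Δλ = 159.091° (east) — crosses 180°.
Leg 6: -162.201° → +120.442°, shortest Δλ = -77.357° (west) — crosses 180°.
Total crossings: 4.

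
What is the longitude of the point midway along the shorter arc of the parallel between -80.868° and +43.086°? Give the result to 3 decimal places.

-18.891°

Signed shortest Δλ from -80.868° to +43.086° is +123.954°.
Midpoint longitude = -80.868° + (+123.954°)/2 = -80.868° + 61.977° = -18.891°.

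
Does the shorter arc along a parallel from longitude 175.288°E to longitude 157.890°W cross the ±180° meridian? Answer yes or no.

Yes

Naïve |-157.890 − 175.288| = 333.178° > 180°, so the shorter arc goes the other way round — across 180°.
Signed shortest Δλ = ((-157.890 − 175.288 + 180) mod 360) − 180 = 26.822°.
Going east by 26.822° from +175.288° passes through 180° before reaching -157.890°.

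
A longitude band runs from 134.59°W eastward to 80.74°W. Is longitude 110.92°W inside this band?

Yes

Band width going east from -134.59° to -80.74°: ((-80.74 − -134.59) mod 360) = 53.85°.
Offset of -110.92° east of the west edge: ((-110.92 − -134.59) mod 360) = 23.67°.
23.67° ≤ 53.85° ⇒ inside.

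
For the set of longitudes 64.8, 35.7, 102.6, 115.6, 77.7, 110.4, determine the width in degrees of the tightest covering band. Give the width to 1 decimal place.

Sort the longitudes: +35.7°, +64.8°, +77.7°, +102.6°, +110.4°, +115.6°.
Eastward gaps between consecutive values (wrapping around): 29.1°, 12.9°, 24.9°, 7.8°, 5.2°, 280.1°.
Largest gap = 280.1° ⇒ minimal covering band is its complement: 360° − 280.1° = 79.9°.
Band runs from +35.7° eastward to +115.6°.

79.9°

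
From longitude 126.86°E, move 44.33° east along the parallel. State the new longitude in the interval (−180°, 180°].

171.19°E

Start at +126.86°; shift +44.33° → +171.19°.
+171.19° already lies in (−180°, 180°].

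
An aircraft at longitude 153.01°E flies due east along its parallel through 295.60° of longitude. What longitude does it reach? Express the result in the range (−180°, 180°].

88.61°E

Start at +153.01°; shift +295.60° → +448.61°.
+448.61° lies outside (−180°, 180°]; subtract 360° → +88.61°.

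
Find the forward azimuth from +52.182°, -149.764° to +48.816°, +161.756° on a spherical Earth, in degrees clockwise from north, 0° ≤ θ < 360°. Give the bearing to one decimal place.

Δλ = 161.756 − -149.764 = 311.520°; wrapped into (−180°, 180°]: -48.480°.
θ = atan2( sin Δλ · cos φ₂ , cos φ₁ · sin φ₂ − sin φ₁ · cos φ₂ · cos Δλ )
  = atan2(-0.49302, 0.11665) = -76.689° → normalised to [0°, 360°): 283.311°.

283.3°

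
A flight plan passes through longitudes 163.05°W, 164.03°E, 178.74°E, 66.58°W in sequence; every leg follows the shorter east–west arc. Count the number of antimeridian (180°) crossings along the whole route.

2

Leg 1: -163.05° → +164.03°, shortest Δλ = -32.92° (west) — crosses 180°.
Leg 2: +164.03° → +178.74°, shortest Δλ = 14.71° (east) — does not cross 180°.
Leg 3: +178.74° → -66.58°, shortest Δλ = 114.68° (east) — crosses 180°.
Total crossings: 2.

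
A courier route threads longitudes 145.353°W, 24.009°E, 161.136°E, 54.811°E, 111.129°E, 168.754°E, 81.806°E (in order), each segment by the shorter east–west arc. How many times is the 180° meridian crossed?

Leg 1: -145.353° → +24.009°, shortest Δλ = 169.362° (east) — does not cross 180°.
Leg 2: +24.009° → +161.136°, shortest Δλ = 137.127° (east) — does not cross 180°.
Leg 3: +161.136° → +54.811°, shortest Δλ = -106.325° (west) — does not cross 180°.
Leg 4: +54.811° → +111.129°, shortest Δλ = 56.318° (east) — does not cross 180°.
Leg 5: +111.129° → +168.754°, shortest Δλ = 57.625° (east) — does not cross 180°.
Leg 6: +168.754° → +81.806°, shortest Δλ = -86.948° (west) — does not cross 180°.
Total crossings: 0.

0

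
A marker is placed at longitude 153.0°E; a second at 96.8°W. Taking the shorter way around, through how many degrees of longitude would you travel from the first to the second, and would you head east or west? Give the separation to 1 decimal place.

Raw difference: -96.8 − 153.0 = -249.8°.
Normalise into (−180°, 180°]: -249.8° + 360° = 110.2°.
Positive ⇒ the second point lies to the east; separation 110.2°.

110.2° east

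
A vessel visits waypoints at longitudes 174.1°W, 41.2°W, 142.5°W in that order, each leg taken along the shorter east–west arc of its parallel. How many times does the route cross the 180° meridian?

Leg 1: -174.1° → -41.2°, shortest Δλ = 132.9° (east) — does not cross 180°.
Leg 2: -41.2° → -142.5°, shortest Δλ = -101.3° (west) — does not cross 180°.
Total crossings: 0.

0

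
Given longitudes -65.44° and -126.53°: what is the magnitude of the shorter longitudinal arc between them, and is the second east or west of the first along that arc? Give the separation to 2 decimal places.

61.09° west

Raw difference: -126.53 − -65.44 = -61.09°.
Normalise into (−180°, 180°]: -61.09° stays -61.09°.
Negative ⇒ the second point lies to the west; separation 61.09°.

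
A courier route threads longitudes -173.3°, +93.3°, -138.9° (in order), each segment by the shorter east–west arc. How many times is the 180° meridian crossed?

2

Leg 1: -173.3° → +93.3°, shortest Δλ = -93.4° (west) — crosses 180°.
Leg 2: +93.3° → -138.9°, shortest Δλ = 127.8° (east) — crosses 180°.
Total crossings: 2.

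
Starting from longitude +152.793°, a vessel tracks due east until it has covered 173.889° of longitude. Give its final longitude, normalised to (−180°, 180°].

Start at +152.793°; shift +173.889° → +326.682°.
+326.682° lies outside (−180°, 180°]; subtract 360° → -33.318°.

-33.318°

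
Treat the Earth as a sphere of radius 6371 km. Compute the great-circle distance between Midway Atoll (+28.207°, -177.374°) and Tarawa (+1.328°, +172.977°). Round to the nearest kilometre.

3160 km

Δλ = 172.977 − -177.374 = 350.351°; wrapped into (−180°, 180°]: -9.649°.
Δφ = 1.328 − 28.207 = -26.879°.
a = sin²(Δφ/2) + cos φ₁ · cos φ₂ · sin²(Δλ/2) = 0.060250.
c = 2·atan2(√a, √(1−a)) = 0.49599 rad → d = 6371·c ≈ 3159.93 km.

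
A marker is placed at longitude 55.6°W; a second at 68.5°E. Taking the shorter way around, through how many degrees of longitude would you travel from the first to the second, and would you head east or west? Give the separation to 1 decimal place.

124.1° east

Raw difference: 68.5 − -55.6 = 124.1°.
Normalise into (−180°, 180°]: 124.1° stays 124.1°.
Positive ⇒ the second point lies to the east; separation 124.1°.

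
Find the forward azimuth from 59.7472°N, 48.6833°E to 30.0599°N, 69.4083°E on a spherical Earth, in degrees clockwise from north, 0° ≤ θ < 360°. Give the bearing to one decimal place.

Δλ = 69.4083 − 48.6833 = 20.7250°.
θ = atan2( sin Δλ · cos φ₂ , cos φ₁ · sin φ₂ − sin φ₁ · cos φ₂ · cos Δλ )
  = atan2(0.30629, -0.44689) = 145.574° → normalised to [0°, 360°): 145.574°.

145.6°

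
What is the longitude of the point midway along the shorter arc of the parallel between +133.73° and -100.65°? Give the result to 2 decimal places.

-163.46°

Signed shortest Δλ from +133.73° to -100.65° is +125.62°.
Midpoint longitude = +133.73° + (+125.62°)/2 = +133.73° + 62.81° = +196.54°.
Normalise into (−180°, 180°]: -163.46°.
(The naïve average (+133.73 + -100.65)/2 = 16.54° is on the wrong side of the globe.)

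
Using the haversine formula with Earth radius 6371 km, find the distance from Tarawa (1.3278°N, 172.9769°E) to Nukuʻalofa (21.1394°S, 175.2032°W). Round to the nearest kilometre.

2810 km

Δλ = -175.2032 − 172.9769 = -348.1801°; wrapped into (−180°, 180°]: 11.8199°.
Δφ = -21.1394 − 1.3278 = -22.4672°.
a = sin²(Δφ/2) + cos φ₁ · cos φ₂ · sin²(Δλ/2) = 0.047837.
c = 2·atan2(√a, √(1−a)) = 0.44100 rad → d = 6371·c ≈ 2809.59 km.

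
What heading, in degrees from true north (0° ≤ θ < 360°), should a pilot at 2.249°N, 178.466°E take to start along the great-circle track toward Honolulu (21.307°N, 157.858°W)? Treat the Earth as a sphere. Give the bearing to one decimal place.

Δλ = -157.858 − 178.466 = -336.324°; wrapped into (−180°, 180°]: 23.676°.
θ = atan2( sin Δλ · cos φ₂ , cos φ₁ · sin φ₂ − sin φ₁ · cos φ₂ · cos Δλ )
  = atan2(0.37412, 0.32960) = 48.619° → normalised to [0°, 360°): 48.619°.

48.6°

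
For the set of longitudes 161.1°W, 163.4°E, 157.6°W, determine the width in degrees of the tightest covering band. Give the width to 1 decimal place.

Sort the longitudes: -161.1°, -157.6°, +163.4°.
Eastward gaps between consecutive values (wrapping around): 3.5°, 321.0°, 35.5°.
Largest gap = 321.0° ⇒ minimal covering band is its complement: 360° − 321.0° = 39.0°.
Band runs from +163.4° eastward to -157.6°, crossing the antimeridian.

39.0°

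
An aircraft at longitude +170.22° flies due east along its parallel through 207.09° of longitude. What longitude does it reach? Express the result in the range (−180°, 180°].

+17.31°

Start at +170.22°; shift +207.09° → +377.31°.
+377.31° lies outside (−180°, 180°]; subtract 360° → +17.31°.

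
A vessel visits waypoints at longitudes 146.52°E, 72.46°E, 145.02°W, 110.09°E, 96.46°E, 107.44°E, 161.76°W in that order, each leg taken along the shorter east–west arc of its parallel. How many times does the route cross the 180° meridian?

3

Leg 1: +146.52° → +72.46°, shortest Δλ = -74.06° (west) — does not cross 180°.
Leg 2: +72.46° → -145.02°, shortest Δλ = 142.52° (east) — crosses 180°.
Leg 3: -145.02° → +110.09°, shortest Δλ = -104.89° (west) — crosses 180°.
Leg 4: +110.09° → +96.46°, shortest Δλ = -13.63° (west) — does not cross 180°.
Leg 5: +96.46° → +107.44°, shortest Δλ = 10.98° (east) — does not cross 180°.
Leg 6: +107.44° → -161.76°, shortest Δλ = 90.8° (east) — crosses 180°.
Total crossings: 3.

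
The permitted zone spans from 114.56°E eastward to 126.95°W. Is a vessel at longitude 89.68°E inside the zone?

No

Band width going east from +114.56° to -126.95°: ((-126.95 − 114.56) mod 360) = 118.49°.
Offset of +89.68° east of the west edge: ((89.68 − 114.56) mod 360) = 335.12°.
335.12° > 118.49° ⇒ outside.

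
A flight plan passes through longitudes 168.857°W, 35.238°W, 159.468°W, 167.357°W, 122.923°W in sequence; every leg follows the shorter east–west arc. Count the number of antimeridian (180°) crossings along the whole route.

Leg 1: -168.857° → -35.238°, shortest Δλ = 133.619° (east) — does not cross 180°.
Leg 2: -35.238° → -159.468°, shortest Δλ = -124.23° (west) — does not cross 180°.
Leg 3: -159.468° → -167.357°, shortest Δλ = -7.889° (west) — does not cross 180°.
Leg 4: -167.357° → -122.923°, shortest Δλ = 44.434° (east) — does not cross 180°.
Total crossings: 0.

0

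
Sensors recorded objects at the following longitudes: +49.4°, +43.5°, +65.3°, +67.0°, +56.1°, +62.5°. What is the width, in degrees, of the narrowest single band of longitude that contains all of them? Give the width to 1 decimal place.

23.5°

Sort the longitudes: +43.5°, +49.4°, +56.1°, +62.5°, +65.3°, +67.0°.
Eastward gaps between consecutive values (wrapping around): 5.9°, 6.7°, 6.4°, 2.8°, 1.7°, 336.5°.
Largest gap = 336.5° ⇒ minimal covering band is its complement: 360° − 336.5° = 23.5°.
Band runs from +43.5° eastward to +67.0°.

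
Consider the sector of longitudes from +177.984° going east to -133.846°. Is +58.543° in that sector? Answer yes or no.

Band width going east from +177.984° to -133.846°: ((-133.846 − 177.984) mod 360) = 48.170°.
Offset of +58.543° east of the west edge: ((58.543 − 177.984) mod 360) = 240.559°.
240.559° > 48.170° ⇒ outside.

No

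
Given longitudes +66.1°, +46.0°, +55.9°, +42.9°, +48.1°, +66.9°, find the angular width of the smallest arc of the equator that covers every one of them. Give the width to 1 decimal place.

Sort the longitudes: +42.9°, +46.0°, +48.1°, +55.9°, +66.1°, +66.9°.
Eastward gaps between consecutive values (wrapping around): 3.1°, 2.1°, 7.8°, 10.2°, 0.8°, 336.0°.
Largest gap = 336.0° ⇒ minimal covering band is its complement: 360° − 336.0° = 24.0°.
Band runs from +42.9° eastward to +66.9°.

24.0°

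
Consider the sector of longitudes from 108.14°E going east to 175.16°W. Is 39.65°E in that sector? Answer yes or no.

No

Band width going east from +108.14° to -175.16°: ((-175.16 − 108.14) mod 360) = 76.70°.
Offset of +39.65° east of the west edge: ((39.65 − 108.14) mod 360) = 291.51°.
291.51° > 76.70° ⇒ outside.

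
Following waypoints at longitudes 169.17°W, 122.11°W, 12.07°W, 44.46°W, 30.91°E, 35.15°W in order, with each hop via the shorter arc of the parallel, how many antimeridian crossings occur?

Leg 1: -169.17° → -122.11°, shortest Δλ = 47.06° (east) — does not cross 180°.
Leg 2: -122.11° → -12.07°, shortest Δλ = 110.04° (east) — does not cross 180°.
Leg 3: -12.07° → -44.46°, shortest Δλ = -32.39° (west) — does not cross 180°.
Leg 4: -44.46° → +30.91°, shortest Δλ = 75.37° (east) — does not cross 180°.
Leg 5: +30.91° → -35.15°, shortest Δλ = -66.06° (west) — does not cross 180°.
Total crossings: 0.

0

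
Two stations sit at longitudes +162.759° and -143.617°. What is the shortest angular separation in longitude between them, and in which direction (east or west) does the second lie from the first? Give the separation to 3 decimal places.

Raw difference: -143.617 − 162.759 = -306.376°.
Normalise into (−180°, 180°]: -306.376° + 360° = 53.624°.
Positive ⇒ the second point lies to the east; separation 53.624°.

53.624° east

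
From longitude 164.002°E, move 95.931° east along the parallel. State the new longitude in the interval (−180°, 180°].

Start at +164.002°; shift +95.931° → +259.933°.
+259.933° lies outside (−180°, 180°]; subtract 360° → -100.067°.

100.067°W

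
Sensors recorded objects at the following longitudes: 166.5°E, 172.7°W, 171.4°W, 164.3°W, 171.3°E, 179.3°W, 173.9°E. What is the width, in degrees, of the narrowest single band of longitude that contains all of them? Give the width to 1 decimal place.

Sort the longitudes: -179.3°, -172.7°, -171.4°, -164.3°, +166.5°, +171.3°, +173.9°.
Eastward gaps between consecutive values (wrapping around): 6.6°, 1.3°, 7.1°, 330.8°, 4.8°, 2.6°, 6.8°.
Largest gap = 330.8° ⇒ minimal covering band is its complement: 360° − 330.8° = 29.2°.
Band runs from +166.5° eastward to -164.3°, crossing the antimeridian.

29.2°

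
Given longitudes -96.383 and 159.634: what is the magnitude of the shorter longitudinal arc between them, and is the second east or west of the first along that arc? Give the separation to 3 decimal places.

Raw difference: 159.634 − -96.383 = 256.017°.
Normalise into (−180°, 180°]: 256.017° − 360° = -103.983°.
Negative ⇒ the second point lies to the west; separation 103.983°.

103.983° west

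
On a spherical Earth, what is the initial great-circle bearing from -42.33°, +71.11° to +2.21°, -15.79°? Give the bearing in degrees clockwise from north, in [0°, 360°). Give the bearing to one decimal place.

273.7°

Δλ = -15.79 − 71.11 = -86.90°.
θ = atan2( sin Δλ · cos φ₂ , cos φ₁ · sin φ₂ − sin φ₁ · cos φ₂ · cos Δλ )
  = atan2(-0.99779, 0.06490) = -86.279° → normalised to [0°, 360°): 273.721°.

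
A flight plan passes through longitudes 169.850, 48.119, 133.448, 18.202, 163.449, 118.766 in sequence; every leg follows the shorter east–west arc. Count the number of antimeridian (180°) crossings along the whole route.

Leg 1: +169.850° → +48.119°, shortest Δλ = -121.731° (west) — does not cross 180°.
Leg 2: +48.119° → +133.448°, shortest Δλ = 85.329° (east) — does not cross 180°.
Leg 3: +133.448° → +18.202°, shortest Δλ = -115.246° (west) — does not cross 180°.
Leg 4: +18.202° → +163.449°, shortest Δλ = 145.247° (east) — does not cross 180°.
Leg 5: +163.449° → +118.766°, shortest Δλ = -44.683° (west) — does not cross 180°.
Total crossings: 0.

0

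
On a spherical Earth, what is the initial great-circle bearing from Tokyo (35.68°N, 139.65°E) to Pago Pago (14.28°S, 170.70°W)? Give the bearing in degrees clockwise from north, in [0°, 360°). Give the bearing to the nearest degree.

Δλ = -170.70 − 139.65 = -310.35°; wrapped into (−180°, 180°]: 49.65°.
θ = atan2( sin Δλ · cos φ₂ , cos φ₁ · sin φ₂ − sin φ₁ · cos φ₂ · cos Δλ )
  = atan2(0.73856, -0.56632) = 127.481° → normalised to [0°, 360°): 127.481°.

127°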